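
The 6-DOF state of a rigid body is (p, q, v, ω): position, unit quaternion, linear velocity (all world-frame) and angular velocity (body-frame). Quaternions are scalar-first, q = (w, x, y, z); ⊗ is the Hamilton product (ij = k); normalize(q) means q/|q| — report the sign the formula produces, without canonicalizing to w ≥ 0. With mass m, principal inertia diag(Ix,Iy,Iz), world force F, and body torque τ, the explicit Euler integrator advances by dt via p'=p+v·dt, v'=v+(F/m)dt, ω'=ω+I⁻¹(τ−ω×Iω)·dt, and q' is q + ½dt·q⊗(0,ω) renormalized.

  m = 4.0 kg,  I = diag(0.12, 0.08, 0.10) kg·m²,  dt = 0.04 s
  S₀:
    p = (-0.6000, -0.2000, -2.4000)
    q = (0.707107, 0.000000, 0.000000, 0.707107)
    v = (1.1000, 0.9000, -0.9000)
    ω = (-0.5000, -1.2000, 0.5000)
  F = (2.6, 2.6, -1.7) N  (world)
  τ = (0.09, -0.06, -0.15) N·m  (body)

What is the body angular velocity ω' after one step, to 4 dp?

ω' = (-0.4660, -1.2275, 0.4496)

gyro term ω×Iω = (-0.0120, -0.0050, -0.0240)
(τ − ω×Iω)/I = (0.8500, -0.6875, -1.2600)
new body rate ω' = (-0.4660, -1.2275, 0.4496)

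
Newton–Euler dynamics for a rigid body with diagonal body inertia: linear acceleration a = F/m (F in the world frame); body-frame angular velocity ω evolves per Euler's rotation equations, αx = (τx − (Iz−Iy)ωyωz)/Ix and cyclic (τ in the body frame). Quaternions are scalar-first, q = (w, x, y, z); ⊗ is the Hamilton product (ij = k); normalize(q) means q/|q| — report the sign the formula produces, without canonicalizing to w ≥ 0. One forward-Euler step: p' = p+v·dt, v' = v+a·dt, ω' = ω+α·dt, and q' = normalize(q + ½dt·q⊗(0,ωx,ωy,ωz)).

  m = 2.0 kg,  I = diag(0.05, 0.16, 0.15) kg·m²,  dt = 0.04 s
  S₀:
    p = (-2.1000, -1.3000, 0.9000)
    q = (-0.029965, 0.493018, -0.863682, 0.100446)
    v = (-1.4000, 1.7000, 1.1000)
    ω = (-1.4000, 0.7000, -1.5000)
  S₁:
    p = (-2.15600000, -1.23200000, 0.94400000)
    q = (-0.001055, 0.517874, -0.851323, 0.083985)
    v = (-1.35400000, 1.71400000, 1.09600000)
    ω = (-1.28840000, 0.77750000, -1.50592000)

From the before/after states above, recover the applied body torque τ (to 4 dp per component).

rate change Δω = (0.11160000, 0.07750000, -0.00592000)
ω₀×(Iω₀) = (0.0105, -0.2100, -0.1078)
applied torque τ = (0.1500, 0.1000, -0.1300)

τ = (0.1500, 0.1000, -0.1300)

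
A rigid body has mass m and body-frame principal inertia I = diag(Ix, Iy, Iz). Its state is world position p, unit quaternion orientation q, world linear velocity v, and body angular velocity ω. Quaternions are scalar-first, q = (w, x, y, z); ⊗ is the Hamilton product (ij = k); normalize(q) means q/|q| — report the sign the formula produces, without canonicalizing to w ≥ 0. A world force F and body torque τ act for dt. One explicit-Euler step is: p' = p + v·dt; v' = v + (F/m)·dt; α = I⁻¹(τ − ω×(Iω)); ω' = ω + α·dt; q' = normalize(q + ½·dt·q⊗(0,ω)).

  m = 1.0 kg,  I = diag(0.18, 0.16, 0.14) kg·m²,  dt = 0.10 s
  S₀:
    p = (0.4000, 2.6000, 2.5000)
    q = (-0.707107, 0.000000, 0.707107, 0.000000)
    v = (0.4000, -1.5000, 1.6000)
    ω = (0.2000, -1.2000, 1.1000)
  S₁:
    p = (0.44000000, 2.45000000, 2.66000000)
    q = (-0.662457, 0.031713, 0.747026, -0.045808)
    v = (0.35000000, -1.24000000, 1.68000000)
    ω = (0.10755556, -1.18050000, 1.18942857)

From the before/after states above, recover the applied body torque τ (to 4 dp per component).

τ = (-0.1400, 0.0400, 0.1300)

rate change Δω = (-0.09244444, 0.01950000, 0.08942857)
gyro term ω₀×Iω₀ = (0.0264, 0.0088, 0.0048)
I·α + gyro = (-0.1400, 0.0400, 0.1300)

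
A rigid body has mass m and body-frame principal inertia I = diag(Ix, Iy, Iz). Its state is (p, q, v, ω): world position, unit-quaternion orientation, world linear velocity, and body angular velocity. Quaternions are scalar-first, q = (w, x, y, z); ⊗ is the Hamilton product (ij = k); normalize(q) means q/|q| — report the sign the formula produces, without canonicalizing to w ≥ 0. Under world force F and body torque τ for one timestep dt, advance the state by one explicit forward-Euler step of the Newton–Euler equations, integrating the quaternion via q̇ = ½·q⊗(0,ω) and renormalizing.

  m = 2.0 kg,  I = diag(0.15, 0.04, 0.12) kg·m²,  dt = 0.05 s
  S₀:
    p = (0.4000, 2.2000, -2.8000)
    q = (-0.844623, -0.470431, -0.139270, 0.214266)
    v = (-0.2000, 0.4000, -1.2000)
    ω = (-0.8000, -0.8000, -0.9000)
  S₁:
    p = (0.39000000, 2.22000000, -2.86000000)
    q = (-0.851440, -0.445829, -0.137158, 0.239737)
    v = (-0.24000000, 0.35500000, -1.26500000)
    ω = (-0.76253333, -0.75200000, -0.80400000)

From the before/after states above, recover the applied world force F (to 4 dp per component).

Δv = v₁−v₀ = (-0.04000000, -0.04500000, -0.06500000)
m·(v₁−v₀)/dt = (-1.6000, -1.8000, -2.6000)

F = (-1.6000, -1.8000, -2.6000)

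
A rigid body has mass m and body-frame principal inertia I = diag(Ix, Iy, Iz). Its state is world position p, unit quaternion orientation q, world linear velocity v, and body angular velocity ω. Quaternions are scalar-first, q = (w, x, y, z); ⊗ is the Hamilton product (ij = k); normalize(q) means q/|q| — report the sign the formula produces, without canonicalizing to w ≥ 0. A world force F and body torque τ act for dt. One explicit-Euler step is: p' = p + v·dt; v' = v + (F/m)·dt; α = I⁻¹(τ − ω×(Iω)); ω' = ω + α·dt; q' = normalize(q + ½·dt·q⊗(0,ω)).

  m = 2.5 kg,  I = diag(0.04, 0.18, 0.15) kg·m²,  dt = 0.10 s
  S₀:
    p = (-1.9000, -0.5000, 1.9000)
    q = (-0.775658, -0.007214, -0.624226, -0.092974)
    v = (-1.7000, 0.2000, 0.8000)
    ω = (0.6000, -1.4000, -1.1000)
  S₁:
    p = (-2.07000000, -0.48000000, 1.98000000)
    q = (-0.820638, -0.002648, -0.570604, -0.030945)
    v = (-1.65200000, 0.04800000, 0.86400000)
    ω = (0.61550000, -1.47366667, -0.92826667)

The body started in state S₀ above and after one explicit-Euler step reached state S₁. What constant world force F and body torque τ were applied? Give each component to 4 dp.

F = (1.2000, -3.8000, 1.6000)
τ = (-0.0400, -0.0600, 0.1400)

velocity change Δv = (0.04800000, -0.15200000, 0.06400000)
F = m·Δv/dt = (1.2000, -3.8000, 1.6000)
rate change Δω = (0.01550000, -0.07366667, 0.17173333)
precession coupling = (-0.0462, 0.0726, -0.1176)
applied torque τ = (-0.0400, -0.0600, 0.1400)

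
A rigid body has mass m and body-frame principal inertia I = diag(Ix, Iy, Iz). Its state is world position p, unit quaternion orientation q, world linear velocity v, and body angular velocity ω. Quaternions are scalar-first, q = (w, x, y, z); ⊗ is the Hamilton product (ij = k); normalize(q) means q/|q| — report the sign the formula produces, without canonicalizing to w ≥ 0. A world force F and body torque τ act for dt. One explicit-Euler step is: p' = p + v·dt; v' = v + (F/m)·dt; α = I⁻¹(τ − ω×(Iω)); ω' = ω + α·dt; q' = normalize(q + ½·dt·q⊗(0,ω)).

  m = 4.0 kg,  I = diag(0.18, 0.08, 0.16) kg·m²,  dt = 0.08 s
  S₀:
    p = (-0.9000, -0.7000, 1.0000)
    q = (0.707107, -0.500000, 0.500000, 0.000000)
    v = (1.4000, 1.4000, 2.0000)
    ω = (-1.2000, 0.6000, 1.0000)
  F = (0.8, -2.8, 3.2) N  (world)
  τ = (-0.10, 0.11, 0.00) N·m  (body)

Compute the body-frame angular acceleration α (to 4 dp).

α = (-0.8222, 1.6750, -0.4500)

ω×(Iω) gyroscopic = (0.0480, -0.0240, 0.0720)
(τ − ω×Iω)/I = (-0.8222, 1.6750, -0.4500)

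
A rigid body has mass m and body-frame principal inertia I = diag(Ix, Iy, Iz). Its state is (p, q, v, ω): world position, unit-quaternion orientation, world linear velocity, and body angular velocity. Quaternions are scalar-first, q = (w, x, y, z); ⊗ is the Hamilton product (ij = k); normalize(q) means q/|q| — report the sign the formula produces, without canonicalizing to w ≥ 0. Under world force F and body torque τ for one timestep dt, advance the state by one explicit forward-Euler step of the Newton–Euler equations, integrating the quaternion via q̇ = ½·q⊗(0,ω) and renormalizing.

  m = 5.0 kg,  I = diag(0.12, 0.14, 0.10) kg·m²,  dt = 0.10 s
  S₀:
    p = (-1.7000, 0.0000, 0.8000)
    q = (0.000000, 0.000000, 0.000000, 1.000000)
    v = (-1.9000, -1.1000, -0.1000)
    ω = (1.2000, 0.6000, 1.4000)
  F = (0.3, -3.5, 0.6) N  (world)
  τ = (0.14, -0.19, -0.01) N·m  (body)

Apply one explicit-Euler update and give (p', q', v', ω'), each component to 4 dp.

p' = (-1.8900, -0.1100, 0.7900)
q' = (-0.0697, -0.0299, 0.0597, 0.9953)
v' = (-1.8940, -1.1700, -0.0880)
ω' = (1.3447, 0.4403, 1.3756)

α = I⁻¹(τ − ω×Iω) = (1.4467, -1.5971, -0.2440)
ω + α·dt = (1.3447, 0.4403, 1.3756)
q⊗(0,ω) = (-1.4000000, -0.6000000, 1.2000000, 0.0000000)
updated quaternion q' = (-0.0697, -0.0299, 0.0597, 0.9953)
p' = p + v·dt = (-1.8900, -0.1100, 0.7900)
v' = v + a·dt = (-1.8940, -1.1700, -0.0880)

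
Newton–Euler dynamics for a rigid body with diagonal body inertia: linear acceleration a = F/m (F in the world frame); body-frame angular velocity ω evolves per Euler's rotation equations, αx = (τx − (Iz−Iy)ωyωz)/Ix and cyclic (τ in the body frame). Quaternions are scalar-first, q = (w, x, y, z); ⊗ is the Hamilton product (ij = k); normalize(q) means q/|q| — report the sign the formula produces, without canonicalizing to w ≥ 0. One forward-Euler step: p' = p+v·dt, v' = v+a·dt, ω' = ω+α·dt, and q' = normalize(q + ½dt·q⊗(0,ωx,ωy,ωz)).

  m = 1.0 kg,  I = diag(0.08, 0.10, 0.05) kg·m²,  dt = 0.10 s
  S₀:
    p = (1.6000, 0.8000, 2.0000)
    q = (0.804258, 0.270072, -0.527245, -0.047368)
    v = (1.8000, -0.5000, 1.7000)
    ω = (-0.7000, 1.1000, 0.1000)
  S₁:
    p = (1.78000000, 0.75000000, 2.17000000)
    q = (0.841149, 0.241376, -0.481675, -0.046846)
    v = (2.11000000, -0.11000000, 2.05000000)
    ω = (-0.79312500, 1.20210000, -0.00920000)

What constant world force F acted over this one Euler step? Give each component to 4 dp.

v₁ − v₀ = (0.31000000, 0.39000000, 0.35000000)
applied force F = (3.1000, 3.9000, 3.5000)

F = (3.1000, 3.9000, 3.5000)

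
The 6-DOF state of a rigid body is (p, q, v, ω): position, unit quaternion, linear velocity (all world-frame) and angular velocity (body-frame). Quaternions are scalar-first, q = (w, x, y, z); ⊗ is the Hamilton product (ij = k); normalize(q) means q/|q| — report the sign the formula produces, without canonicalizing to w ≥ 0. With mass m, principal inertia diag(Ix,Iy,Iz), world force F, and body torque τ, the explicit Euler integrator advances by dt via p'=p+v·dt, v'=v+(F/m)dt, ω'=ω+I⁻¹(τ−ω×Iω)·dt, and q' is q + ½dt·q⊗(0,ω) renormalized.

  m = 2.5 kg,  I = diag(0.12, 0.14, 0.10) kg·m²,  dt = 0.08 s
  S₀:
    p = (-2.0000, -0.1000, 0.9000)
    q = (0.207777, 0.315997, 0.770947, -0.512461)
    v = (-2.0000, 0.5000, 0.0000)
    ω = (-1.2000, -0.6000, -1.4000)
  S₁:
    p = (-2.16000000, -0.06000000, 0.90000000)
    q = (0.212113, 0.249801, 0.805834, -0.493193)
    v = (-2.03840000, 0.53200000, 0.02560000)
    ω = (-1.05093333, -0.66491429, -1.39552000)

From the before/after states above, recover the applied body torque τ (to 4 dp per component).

τ = (0.1900, -0.0800, 0.0200)

rate change Δω = (0.14906667, -0.06491429, 0.00448000)
ω₀×(Iω₀) = (-0.0336, 0.0336, 0.0144)
τ = I·(Δω/dt) + ω₀×(Iω₀) = (0.1900, -0.0800, 0.0200)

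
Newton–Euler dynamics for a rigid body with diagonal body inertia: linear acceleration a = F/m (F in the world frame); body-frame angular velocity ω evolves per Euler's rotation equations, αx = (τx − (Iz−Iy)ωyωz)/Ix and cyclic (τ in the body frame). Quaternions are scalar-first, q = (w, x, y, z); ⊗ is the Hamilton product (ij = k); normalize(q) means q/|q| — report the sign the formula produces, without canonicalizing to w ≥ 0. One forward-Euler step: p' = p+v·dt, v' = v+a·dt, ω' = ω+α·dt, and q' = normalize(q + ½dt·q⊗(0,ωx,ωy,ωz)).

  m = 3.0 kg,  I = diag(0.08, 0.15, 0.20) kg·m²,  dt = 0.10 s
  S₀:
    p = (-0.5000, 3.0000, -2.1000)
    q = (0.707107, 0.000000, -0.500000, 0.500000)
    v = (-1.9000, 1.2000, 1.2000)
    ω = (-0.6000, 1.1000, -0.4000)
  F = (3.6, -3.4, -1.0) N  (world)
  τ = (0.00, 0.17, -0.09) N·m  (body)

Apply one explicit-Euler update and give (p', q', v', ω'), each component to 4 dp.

p' = (-0.6900, 3.1200, -1.9800)
q' = (0.7430, -0.0386, -0.4751, 0.4698)
v' = (-1.7800, 1.0867, 1.1667)
ω' = (-0.5725, 1.2325, -0.4219)

(τ − ω×Iω)/I = (0.2750, 1.3253, -0.2190)
ω + α·dt = (-0.5725, 1.2325, -0.4219)
2q̇ = q⊗(0,ω) = (0.7500000, -0.7742642, 0.4778177, -0.5828428)
q + ½dt·q⊗(0,ω), renormalized = (0.7430, -0.0386, -0.4751, 0.4698)
new position p' = (-0.6900, 3.1200, -1.9800)
v' = v + a·dt = (-1.7800, 1.0867, 1.1667)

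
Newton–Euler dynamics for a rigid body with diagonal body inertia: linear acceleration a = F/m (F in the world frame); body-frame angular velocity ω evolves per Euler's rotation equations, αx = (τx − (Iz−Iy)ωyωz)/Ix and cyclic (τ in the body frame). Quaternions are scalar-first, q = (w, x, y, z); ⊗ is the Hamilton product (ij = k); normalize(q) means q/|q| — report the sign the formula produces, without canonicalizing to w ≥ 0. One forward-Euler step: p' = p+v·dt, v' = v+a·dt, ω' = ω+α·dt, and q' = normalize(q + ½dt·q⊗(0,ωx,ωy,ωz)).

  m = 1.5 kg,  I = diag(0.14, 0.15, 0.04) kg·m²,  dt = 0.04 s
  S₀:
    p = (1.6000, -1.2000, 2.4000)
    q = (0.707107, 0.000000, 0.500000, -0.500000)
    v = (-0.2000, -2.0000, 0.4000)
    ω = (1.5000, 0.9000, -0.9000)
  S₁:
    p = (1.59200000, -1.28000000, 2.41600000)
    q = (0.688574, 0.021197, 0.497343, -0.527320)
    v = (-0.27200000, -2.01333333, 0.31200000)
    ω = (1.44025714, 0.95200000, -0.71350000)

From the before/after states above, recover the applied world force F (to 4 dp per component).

F = (-2.7000, -0.5000, -3.3000)

Δv = v₁−v₀ = (-0.07200000, -0.01333333, -0.08800000)
applied force F = (-2.7000, -0.5000, -3.3000)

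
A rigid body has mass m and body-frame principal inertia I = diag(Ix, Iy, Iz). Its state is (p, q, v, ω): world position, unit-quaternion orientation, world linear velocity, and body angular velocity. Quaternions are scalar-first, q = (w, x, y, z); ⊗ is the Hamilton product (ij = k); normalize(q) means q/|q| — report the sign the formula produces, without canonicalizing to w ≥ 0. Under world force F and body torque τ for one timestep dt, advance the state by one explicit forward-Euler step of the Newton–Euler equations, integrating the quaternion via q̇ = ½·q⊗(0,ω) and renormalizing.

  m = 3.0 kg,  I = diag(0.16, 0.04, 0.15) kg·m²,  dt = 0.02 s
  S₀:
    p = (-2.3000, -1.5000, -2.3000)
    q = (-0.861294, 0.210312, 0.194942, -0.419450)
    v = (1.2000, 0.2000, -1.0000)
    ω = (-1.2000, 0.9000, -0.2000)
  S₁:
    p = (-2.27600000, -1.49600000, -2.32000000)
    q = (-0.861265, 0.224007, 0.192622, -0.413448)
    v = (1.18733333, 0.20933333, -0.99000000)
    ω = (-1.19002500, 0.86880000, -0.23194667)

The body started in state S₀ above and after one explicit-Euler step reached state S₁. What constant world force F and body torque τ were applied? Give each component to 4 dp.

F = (-1.9000, 1.4000, 1.5000)
τ = (0.0600, -0.0600, -0.1100)

velocity change Δv = (-0.01266667, 0.00933333, 0.01000000)
applied force F = (-1.9000, 1.4000, 1.5000)
Δω = ω₁−ω₀ = (0.00997500, -0.03120000, -0.03194667)
gyro term ω₀×Iω₀ = (-0.0198, 0.0024, 0.1296)
τ = I·(Δω/dt) + ω₀×(Iω₀) = (0.0600, -0.0600, -0.1100)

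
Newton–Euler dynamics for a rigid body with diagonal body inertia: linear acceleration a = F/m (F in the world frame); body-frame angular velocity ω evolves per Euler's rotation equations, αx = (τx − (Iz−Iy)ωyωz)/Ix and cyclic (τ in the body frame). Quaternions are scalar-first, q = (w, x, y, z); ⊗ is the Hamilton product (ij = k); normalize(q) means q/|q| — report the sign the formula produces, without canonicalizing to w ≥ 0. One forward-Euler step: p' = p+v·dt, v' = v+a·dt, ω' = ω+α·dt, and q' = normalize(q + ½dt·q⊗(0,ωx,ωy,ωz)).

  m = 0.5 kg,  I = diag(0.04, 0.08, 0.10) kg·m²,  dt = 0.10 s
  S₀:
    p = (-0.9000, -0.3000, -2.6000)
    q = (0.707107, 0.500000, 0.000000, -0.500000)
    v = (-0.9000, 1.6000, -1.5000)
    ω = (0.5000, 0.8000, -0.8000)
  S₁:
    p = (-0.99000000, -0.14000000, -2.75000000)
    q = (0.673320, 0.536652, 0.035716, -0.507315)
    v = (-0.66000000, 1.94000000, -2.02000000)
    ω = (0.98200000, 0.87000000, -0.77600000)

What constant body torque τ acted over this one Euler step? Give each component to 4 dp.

Δω = ω₁−ω₀ = (0.48200000, 0.07000000, 0.02400000)
τ = I·(Δω/dt) + ω₀×(Iω₀) = (0.1800, 0.0800, 0.0400)

τ = (0.1800, 0.0800, 0.0400)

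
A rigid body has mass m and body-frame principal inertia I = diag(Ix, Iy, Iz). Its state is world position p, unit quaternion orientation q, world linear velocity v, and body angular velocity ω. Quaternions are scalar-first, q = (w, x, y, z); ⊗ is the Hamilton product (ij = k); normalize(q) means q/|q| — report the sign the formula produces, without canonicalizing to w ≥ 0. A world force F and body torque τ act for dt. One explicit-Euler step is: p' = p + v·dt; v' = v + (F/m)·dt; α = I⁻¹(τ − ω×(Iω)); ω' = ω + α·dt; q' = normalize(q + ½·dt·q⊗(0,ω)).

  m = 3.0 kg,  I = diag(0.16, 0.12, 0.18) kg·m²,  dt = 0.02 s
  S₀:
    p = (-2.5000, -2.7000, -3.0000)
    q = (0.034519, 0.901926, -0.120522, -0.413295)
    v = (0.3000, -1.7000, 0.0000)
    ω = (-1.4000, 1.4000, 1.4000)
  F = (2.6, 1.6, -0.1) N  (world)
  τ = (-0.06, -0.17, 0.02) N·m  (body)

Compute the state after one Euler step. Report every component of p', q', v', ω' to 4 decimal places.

a = (0.8667, 0.5333, -0.0333)
p + v·dt = (-2.4940, -2.7340, -3.0000)
v + (F/m)dt = (0.3173, -1.6893, -0.0007)
α = I⁻¹(τ − ω×Iω) = (-1.1100, -1.7433, -0.3244)
ω + α·dt = (-1.4222, 1.3651, 1.3935)
2q̇ = q⊗(0,ω) = (2.0100402, 0.3615556, -0.6357568, 1.1422922)
q' = normalize(q + ½dt·q⊗(0,ω)) = (0.0546, 0.9053, -0.1268, -0.4018)

p' = (-2.4940, -2.7340, -3.0000)
q' = (0.0546, 0.9053, -0.1268, -0.4018)
v' = (0.3173, -1.6893, -0.0007)
ω' = (-1.4222, 1.3651, 1.3935)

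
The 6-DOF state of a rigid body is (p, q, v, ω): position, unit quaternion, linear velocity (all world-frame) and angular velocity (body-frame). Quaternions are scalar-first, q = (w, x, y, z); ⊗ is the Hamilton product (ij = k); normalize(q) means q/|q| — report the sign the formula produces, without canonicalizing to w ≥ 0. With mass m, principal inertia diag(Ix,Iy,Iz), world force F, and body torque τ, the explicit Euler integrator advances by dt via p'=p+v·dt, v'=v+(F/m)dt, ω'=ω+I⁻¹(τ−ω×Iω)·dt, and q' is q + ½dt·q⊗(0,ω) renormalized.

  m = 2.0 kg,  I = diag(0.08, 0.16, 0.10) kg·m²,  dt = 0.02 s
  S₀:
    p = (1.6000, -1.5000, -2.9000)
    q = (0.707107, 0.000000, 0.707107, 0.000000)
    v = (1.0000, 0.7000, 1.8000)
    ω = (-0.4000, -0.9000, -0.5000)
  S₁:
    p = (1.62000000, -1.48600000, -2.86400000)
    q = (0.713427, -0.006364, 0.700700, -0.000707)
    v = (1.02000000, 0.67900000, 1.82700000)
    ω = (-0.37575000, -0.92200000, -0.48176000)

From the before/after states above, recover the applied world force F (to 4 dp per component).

Δv = v₁−v₀ = (0.02000000, -0.02100000, 0.02700000)
F = m·Δv/dt = (2.0000, -2.1000, 2.7000)

F = (2.0000, -2.1000, 2.7000)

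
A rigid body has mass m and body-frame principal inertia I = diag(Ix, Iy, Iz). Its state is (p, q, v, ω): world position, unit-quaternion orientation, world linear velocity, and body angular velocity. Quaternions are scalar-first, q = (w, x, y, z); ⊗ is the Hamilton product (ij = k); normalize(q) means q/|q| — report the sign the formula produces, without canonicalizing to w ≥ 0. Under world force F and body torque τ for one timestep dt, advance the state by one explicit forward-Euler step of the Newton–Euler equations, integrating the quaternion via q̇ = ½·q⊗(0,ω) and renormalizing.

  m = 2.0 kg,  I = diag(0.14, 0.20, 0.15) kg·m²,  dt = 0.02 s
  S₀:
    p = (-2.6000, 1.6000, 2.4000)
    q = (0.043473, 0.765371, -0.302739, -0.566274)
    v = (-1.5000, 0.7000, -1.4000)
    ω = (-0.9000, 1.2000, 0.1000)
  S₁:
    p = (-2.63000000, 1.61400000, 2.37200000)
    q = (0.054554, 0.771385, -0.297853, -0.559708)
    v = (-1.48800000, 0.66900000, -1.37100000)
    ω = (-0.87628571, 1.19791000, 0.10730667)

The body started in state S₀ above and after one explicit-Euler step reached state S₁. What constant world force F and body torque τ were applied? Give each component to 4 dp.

F = (1.2000, -3.1000, 2.9000)
τ = (0.1600, -0.0200, -0.0100)

velocity change Δv = (0.01200000, -0.03100000, 0.02900000)
F = m·Δv/dt = (1.2000, -3.1000, 2.9000)
ω₁ − ω₀ = (0.02371429, -0.00209000, 0.00730667)
gyro term ω₀×Iω₀ = (-0.0060, 0.0009, -0.0648)
τ = I·(Δω/dt) + ω₀×(Iω₀) = (0.1600, -0.0200, -0.0100)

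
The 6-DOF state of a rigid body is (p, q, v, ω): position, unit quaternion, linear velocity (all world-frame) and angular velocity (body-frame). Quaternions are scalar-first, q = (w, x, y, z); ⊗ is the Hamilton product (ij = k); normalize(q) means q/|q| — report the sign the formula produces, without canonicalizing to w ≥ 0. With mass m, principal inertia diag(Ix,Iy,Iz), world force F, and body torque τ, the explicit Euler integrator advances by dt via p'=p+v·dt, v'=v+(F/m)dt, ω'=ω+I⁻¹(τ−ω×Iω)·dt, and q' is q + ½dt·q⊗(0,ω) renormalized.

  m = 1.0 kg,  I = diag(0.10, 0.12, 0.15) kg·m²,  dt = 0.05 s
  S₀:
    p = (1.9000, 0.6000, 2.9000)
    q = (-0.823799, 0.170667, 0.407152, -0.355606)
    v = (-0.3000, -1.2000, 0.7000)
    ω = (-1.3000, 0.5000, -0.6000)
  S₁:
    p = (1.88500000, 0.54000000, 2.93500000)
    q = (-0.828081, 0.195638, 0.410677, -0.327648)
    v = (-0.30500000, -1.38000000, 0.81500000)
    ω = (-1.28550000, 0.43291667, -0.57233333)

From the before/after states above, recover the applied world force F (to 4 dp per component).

v₁ − v₀ = (-0.00500000, -0.18000000, 0.11500000)
F = m·Δv/dt = (-0.1000, -3.6000, 2.3000)

F = (-0.1000, -3.6000, 2.3000)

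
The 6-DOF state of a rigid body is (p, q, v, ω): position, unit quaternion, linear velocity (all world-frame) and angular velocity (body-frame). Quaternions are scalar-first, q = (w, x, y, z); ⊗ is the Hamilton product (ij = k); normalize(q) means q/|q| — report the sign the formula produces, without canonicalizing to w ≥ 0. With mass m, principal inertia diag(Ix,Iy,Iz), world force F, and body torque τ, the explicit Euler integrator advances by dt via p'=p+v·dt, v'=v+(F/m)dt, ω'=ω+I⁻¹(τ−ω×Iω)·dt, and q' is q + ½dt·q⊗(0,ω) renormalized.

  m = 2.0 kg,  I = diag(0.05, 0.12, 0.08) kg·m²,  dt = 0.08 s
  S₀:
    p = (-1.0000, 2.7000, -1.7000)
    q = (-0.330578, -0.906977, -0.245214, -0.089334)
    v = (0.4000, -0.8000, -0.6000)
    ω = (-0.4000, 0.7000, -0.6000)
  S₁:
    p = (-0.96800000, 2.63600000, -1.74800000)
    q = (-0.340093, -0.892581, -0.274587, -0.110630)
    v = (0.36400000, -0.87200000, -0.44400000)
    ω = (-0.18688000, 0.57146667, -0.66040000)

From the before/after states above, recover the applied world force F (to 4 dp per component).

F = (-0.9000, -1.8000, 3.9000)

v₁ − v₀ = (-0.03600000, -0.07200000, 0.15600000)
applied force F = (-0.9000, -1.8000, 3.9000)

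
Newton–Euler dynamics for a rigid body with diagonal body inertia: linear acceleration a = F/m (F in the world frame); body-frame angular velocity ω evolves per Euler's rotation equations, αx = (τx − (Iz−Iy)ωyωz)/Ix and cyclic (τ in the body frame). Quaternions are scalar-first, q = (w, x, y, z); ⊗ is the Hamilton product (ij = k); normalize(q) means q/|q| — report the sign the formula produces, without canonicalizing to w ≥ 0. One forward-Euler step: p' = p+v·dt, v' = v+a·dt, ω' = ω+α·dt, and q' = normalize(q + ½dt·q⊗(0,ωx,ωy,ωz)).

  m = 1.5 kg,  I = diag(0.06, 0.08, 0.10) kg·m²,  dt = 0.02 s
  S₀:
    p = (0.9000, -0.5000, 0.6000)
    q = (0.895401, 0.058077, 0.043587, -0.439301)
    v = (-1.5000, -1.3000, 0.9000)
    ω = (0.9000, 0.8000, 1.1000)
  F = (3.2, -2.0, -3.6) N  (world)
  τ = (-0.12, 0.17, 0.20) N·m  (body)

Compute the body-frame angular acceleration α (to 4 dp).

ω×(Iω) gyroscopic = (0.0176, -0.0396, 0.0144)
angular accel α = (-2.2933, 2.6200, 1.8560)

α = (-2.2933, 2.6200, 1.8560)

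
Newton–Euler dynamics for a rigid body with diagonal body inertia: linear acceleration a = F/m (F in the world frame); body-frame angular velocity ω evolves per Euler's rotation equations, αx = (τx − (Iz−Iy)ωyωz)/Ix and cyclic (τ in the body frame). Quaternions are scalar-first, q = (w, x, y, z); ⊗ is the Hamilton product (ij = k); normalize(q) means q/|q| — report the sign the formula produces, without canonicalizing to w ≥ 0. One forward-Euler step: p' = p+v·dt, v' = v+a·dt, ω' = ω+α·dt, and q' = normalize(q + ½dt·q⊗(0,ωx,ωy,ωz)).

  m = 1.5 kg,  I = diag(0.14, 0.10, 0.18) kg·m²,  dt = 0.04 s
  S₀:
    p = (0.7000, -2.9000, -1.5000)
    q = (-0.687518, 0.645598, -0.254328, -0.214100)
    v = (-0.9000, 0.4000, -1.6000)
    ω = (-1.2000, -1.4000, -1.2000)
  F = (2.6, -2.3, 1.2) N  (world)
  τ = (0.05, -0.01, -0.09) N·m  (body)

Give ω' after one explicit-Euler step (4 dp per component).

precession coupling ω×(Iω) = (0.1344, -0.0576, -0.0672)
angular accel α = (-0.6029, 0.4760, -0.1267)
new body rate ω' = (-1.2241, -1.3810, -1.2051)

ω' = (-1.2241, -1.3810, -1.2051)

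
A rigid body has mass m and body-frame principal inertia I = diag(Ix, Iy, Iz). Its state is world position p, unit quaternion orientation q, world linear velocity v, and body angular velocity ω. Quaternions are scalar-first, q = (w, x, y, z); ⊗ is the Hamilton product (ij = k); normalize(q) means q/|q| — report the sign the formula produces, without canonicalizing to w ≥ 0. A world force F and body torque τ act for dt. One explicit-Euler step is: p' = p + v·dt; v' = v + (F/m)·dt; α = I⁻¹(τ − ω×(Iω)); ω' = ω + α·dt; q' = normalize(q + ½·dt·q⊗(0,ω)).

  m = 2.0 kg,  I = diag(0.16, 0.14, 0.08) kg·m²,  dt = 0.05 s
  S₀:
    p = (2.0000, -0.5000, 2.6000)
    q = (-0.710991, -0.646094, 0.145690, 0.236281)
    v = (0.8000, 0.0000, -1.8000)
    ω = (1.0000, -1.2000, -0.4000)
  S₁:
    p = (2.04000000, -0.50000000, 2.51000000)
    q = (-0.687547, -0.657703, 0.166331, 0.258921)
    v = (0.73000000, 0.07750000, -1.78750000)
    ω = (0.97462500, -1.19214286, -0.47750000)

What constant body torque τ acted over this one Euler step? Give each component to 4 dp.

Δω = ω₁−ω₀ = (-0.02537500, 0.00785714, -0.07750000)
precession coupling = (-0.0288, -0.0320, 0.0240)
applied torque τ = (-0.1100, -0.0100, -0.1000)

τ = (-0.1100, -0.0100, -0.1000)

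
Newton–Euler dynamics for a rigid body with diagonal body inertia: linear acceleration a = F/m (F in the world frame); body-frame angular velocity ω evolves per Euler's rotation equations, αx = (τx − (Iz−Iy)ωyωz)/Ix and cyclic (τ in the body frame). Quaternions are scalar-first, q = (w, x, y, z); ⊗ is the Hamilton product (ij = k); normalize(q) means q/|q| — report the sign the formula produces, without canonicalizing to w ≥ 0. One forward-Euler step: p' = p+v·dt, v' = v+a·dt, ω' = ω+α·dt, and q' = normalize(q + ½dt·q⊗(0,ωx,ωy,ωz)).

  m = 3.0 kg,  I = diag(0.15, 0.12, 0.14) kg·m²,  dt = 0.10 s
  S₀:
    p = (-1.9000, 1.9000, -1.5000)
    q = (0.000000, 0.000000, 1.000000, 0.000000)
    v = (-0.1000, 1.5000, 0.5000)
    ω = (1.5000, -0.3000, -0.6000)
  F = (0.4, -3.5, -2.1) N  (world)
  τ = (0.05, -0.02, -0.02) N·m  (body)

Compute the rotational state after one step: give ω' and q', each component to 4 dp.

ω' = (1.5309, -0.3092, -0.6239)
q' = (0.0149, -0.0299, 0.9966, -0.0747)

ω×(Iω) gyroscopic = (0.0036, -0.0090, 0.0135)
α = I⁻¹(τ − ω×Iω) = (0.3093, -0.0917, -0.2393)
ω' = ω + α·dt = (1.5309, -0.3092, -0.6239)
Hamilton product q⊗(0,ω) = (0.3000000, -0.6000000, 0.0000000, -1.5000000)
q + ½dt·q⊗(0,ω), renormalized = (0.0149, -0.0299, 0.9966, -0.0747)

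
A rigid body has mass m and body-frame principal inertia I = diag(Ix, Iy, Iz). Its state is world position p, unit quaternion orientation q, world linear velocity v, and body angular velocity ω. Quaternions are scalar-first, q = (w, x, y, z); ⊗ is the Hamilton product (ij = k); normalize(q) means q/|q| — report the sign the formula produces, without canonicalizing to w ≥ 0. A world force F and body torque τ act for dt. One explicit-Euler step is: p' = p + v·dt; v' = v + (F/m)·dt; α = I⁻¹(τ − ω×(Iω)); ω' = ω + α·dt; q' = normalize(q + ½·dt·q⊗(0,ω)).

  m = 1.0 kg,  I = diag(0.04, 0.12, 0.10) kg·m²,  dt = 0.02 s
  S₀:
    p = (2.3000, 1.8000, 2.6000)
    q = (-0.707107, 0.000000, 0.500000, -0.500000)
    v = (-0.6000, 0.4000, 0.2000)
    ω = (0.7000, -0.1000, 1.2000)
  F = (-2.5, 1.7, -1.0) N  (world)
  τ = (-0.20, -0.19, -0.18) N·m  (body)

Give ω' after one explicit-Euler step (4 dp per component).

α = I⁻¹(τ − ω×Iω) = (-5.0600, -1.1633, -1.7440)
ω' = ω + α·dt = (0.5988, -0.1233, 1.1651)

ω' = (0.5988, -0.1233, 1.1651)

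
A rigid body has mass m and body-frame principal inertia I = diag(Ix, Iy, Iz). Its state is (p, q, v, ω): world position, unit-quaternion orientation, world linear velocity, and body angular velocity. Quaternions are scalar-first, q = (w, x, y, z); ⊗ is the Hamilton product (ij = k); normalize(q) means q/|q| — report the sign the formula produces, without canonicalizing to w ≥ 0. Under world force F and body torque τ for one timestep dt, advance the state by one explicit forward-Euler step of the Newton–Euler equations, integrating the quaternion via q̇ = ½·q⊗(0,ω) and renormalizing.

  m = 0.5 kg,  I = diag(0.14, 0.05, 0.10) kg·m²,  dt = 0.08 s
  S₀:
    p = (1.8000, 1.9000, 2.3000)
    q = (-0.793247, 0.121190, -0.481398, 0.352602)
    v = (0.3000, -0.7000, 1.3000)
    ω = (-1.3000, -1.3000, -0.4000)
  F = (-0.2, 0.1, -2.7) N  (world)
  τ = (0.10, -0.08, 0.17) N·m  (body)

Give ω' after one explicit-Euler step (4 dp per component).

ω' = (-1.2577, -1.4613, -0.1423)

gyro term ω×Iω = (0.0260, 0.0208, -0.1521)
α = I⁻¹(τ − ω×Iω) = (0.5286, -2.0160, 3.2210)
new body rate ω' = (-1.2577, -1.4613, -0.1423)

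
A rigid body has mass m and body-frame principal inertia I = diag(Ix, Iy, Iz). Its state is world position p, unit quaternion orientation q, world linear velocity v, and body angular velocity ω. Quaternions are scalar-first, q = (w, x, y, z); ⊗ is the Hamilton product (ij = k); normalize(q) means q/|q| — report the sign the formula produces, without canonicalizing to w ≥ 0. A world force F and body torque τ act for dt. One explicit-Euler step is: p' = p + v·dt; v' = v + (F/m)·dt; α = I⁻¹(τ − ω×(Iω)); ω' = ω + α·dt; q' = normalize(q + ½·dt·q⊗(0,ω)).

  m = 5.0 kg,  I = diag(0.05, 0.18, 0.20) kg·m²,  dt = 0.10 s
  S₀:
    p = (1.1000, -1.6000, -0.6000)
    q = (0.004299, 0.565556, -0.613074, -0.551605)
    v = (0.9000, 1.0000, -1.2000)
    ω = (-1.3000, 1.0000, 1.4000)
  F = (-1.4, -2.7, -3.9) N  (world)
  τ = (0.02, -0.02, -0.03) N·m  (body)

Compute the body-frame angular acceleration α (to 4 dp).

α = (-0.1600, -1.6278, 0.6950)

precession coupling ω×(Iω) = (0.0280, 0.2730, -0.1690)
α = I⁻¹(τ − ω×Iω) = (-0.1600, -1.6278, 0.6950)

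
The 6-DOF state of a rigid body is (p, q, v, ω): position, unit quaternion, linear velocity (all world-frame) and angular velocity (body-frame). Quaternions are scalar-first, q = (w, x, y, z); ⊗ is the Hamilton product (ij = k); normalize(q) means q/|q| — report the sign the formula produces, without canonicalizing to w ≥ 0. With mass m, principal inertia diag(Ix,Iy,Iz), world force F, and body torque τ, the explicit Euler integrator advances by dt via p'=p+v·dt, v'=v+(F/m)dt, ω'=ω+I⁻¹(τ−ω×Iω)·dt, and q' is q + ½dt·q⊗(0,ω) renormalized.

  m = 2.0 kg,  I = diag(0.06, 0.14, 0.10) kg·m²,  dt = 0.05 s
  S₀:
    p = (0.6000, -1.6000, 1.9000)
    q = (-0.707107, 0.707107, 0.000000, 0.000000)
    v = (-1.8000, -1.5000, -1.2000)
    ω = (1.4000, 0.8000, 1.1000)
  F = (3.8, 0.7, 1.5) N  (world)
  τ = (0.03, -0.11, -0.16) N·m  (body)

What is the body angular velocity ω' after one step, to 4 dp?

angular accel α = (1.0867, -0.3457, -2.4960)
new body rate ω' = (1.4543, 0.7827, 0.9752)

ω' = (1.4543, 0.7827, 0.9752)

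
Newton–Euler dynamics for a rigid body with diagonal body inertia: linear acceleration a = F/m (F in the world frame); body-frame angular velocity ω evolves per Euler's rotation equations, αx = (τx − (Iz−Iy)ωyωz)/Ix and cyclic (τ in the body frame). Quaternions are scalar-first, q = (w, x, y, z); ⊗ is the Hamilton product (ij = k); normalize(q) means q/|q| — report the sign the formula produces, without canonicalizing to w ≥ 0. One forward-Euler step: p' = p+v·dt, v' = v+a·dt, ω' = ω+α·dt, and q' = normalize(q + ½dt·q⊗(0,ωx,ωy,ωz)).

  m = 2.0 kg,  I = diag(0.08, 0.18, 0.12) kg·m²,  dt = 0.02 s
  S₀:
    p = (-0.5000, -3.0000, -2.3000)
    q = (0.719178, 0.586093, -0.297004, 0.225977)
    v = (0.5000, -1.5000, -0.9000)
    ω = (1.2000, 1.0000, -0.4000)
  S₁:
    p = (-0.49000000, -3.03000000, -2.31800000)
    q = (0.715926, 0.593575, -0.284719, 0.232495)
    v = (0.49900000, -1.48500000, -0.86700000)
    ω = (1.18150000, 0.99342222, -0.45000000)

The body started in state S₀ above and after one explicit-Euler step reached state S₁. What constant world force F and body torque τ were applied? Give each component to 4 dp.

rate change Δω = (-0.01850000, -0.00657778, -0.05000000)
precession coupling = (0.0240, 0.0192, 0.1200)
applied torque τ = (-0.0500, -0.0400, -0.1800)
v₁ − v₀ = (-0.00100000, 0.01500000, 0.03300000)
m·(v₁−v₀)/dt = (-0.1000, 1.5000, 3.3000)

F = (-0.1000, 1.5000, 3.3000)
τ = (-0.0500, -0.0400, -0.1800)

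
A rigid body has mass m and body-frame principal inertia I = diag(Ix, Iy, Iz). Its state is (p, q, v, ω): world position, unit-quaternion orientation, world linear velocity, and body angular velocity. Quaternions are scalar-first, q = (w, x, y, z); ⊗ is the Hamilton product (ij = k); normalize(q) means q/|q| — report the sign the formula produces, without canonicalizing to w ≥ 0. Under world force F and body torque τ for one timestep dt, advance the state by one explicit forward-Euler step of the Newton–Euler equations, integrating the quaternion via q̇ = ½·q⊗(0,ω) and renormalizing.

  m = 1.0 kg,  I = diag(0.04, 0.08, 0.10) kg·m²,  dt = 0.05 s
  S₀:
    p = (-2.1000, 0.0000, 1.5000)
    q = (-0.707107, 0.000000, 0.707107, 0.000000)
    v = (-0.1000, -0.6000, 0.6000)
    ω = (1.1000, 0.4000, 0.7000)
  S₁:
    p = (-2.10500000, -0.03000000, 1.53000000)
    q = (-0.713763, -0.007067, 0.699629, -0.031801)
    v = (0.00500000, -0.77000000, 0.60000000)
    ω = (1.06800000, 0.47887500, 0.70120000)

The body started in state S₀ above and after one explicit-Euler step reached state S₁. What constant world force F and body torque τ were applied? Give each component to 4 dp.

Δv = v₁−v₀ = (0.10500000, -0.17000000, 0.00000000)
applied force F = (2.1000, -3.4000, 0.0000)
rate change Δω = (-0.03200000, 0.07887500, 0.00120000)
gyro term ω₀×Iω₀ = (0.0056, -0.0462, 0.0176)
applied torque τ = (-0.0200, 0.0800, 0.0200)

F = (2.1000, -3.4000, 0.0000)
τ = (-0.0200, 0.0800, 0.0200)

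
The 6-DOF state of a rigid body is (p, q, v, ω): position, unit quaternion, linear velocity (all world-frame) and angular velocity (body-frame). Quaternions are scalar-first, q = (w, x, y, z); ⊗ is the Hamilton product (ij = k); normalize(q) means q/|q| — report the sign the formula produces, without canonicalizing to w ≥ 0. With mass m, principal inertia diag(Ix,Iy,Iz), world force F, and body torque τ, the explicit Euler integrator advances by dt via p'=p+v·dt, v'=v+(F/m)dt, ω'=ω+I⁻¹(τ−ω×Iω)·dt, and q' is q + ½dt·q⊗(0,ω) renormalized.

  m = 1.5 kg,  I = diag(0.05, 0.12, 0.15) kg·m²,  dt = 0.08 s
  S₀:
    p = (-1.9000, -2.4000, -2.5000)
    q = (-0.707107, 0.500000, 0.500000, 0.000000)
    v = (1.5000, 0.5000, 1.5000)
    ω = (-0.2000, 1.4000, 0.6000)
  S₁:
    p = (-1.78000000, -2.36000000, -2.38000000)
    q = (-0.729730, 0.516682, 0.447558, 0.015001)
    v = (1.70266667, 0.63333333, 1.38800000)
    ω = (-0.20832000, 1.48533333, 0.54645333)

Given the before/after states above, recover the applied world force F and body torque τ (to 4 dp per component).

F = (3.8000, 2.5000, -2.1000)
τ = (0.0200, 0.1400, -0.1200)

v₁ − v₀ = (0.20266667, 0.13333333, -0.11200000)
applied force F = (3.8000, 2.5000, -2.1000)
Δω = ω₁−ω₀ = (-0.00832000, 0.08533333, -0.05354667)
ω₀×(Iω₀) = (0.0252, 0.0120, -0.0196)
τ = I·(Δω/dt) + ω₀×(Iω₀) = (0.0200, 0.1400, -0.1200)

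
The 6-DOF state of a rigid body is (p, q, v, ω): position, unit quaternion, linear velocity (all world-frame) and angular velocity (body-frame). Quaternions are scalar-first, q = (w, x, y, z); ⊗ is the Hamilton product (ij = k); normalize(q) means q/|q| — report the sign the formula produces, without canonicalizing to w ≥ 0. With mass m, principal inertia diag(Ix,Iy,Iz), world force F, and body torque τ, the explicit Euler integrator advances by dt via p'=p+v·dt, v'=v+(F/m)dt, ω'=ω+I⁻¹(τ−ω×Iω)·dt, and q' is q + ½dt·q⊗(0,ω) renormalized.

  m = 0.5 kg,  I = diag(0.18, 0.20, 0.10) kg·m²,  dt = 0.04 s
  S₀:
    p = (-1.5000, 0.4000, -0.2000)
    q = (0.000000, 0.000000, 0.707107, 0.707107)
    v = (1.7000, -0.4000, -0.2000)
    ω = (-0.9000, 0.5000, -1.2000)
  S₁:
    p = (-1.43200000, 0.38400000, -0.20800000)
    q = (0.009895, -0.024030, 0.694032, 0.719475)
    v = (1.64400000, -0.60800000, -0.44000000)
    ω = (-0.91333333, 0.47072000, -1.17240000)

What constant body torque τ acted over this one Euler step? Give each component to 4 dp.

rate change Δω = (-0.01333333, -0.02928000, 0.02760000)
gyro term ω₀×Iω₀ = (0.0600, 0.0864, -0.0090)
applied torque τ = (0.0000, -0.0600, 0.0600)

τ = (0.0000, -0.0600, 0.0600)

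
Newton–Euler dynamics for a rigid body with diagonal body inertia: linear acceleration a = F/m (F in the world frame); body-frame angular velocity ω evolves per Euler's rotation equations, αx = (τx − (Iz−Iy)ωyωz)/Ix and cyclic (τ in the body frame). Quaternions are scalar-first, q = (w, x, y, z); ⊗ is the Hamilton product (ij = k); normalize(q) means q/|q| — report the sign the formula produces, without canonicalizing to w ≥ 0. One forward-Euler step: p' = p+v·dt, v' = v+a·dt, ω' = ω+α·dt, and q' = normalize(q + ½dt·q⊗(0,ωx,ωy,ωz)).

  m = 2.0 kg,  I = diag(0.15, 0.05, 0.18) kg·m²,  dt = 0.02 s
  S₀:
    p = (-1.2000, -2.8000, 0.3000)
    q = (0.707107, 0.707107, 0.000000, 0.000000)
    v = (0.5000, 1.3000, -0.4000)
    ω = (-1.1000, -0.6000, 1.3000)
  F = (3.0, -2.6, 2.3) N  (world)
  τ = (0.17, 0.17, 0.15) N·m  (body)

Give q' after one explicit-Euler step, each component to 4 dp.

q' = (0.7148, 0.6992, -0.0134, 0.0049)

Hamilton product q⊗(0,ω) = (0.7778177, -0.7778177, -1.3435033, 0.4949749)
q + ½dt·q⊗(0,ω), renormalized = (0.7148, 0.6992, -0.0134, 0.0049)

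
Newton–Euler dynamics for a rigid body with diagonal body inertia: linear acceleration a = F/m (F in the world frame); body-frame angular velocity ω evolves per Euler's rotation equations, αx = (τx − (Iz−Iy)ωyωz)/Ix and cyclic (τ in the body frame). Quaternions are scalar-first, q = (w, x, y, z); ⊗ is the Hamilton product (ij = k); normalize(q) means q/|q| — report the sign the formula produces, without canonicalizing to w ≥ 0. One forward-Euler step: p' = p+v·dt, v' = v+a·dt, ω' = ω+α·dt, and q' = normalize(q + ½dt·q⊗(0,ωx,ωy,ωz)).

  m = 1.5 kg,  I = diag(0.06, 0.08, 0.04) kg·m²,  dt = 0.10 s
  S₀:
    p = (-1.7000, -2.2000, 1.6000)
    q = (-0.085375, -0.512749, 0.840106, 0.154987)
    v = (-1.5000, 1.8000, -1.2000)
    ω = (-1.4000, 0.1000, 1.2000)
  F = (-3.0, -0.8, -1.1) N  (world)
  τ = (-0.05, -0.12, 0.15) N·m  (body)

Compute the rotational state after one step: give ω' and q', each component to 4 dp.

ω×(Iω) gyroscopic = (-0.0048, -0.0336, -0.0028)
angular accel α = (-0.7533, -1.0800, 3.8200)
new body rate ω' = (-1.4753, -0.0080, 1.5820)
Hamilton product q⊗(0,ω) = (-0.9878436, 1.1121535, 0.3897795, 1.0224235)
q + ½dt·q⊗(0,ω), renormalized = (-0.1342, -0.4552, 0.8560, 0.2052)

ω' = (-1.4753, -0.0080, 1.5820)
q' = (-0.1342, -0.4552, 0.8560, 0.2052)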